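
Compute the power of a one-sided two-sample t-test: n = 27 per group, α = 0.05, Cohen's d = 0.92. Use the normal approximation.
Power ≈ 0.96

Power calculation (two-sample t-test, normal approximation):
z_β = d · √(n/2) - z_α
z_β = 0.92 · √(27/2) - 1.645
z_β = 0.92 · 3.674 - 1.645
z_β = 1.735

Power = Φ(z_β) = Φ(1.735) ≈ 0.959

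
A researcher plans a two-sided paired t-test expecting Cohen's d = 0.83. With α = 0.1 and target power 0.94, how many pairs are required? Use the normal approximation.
n = 15 pairs

Sample size formula (paired t-test, normal approximation):
n = ((z_{α/2} + z_β) / d)²

z_{α/2} = 1.645 (for α = 0.1, two-sided)
z_β = 1.555 (for power = 0.94)
d = 0.83

n = ((1.645 + 1.555) / 0.83)²
n = (3.855)²
n ≈ 14.86
Round up to the next whole number: n = 15 pairs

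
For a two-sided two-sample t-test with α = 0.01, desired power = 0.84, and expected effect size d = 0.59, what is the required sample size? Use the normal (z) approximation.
n = 74 per group

Sample size formula (two-sample t-test, normal approximation):
n = 2 · ((z_{α/2} + z_β) / d)²

z_{α/2} = 2.576 (for α = 0.01, two-sided)
z_β = 0.994 (for power = 0.84)
d = 0.59

n = 2 · ((2.576 + 0.994) / 0.59)²
n = 2 · (6.051)²
n ≈ 73.23
Round up to the next whole number: n = 74 per group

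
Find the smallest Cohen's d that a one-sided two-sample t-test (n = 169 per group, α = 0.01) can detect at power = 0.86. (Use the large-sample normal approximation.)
d ≈ 0.37

Minimum detectable effect (two-sample t-test, normal approximation):
d = (z_α + z_β) / √(n/2)
d = (2.326 + 1.080) / √(169/2)
d = 3.407 / 9.192
d ≈ 0.37

By Cohen's convention (0.2 small / 0.5 medium / 0.8 large): small effect.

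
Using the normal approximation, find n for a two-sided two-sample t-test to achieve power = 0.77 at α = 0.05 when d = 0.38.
n = 101 per group

Sample size formula (two-sample t-test, normal approximation):
n = 2 · ((z_{α/2} + z_β) / d)²

z_{α/2} = 1.960 (for α = 0.05, two-sided)
z_β = 0.739 (for power = 0.77)
d = 0.38

n = 2 · ((1.960 + 0.739) / 0.38)²
n = 2 · (7.103)²
n ≈ 100.91
Round up to the next whole number: n = 101 per group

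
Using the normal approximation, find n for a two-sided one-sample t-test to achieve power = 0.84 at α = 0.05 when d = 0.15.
n = 388

Sample size formula (one-sample t-test, normal approximation):
n = ((z_{α/2} + z_β) / d)²

z_{α/2} = 1.960 (for α = 0.05, two-sided)
z_β = 0.994 (for power = 0.84)
d = 0.15

n = ((1.960 + 0.994) / 0.15)²
n = (19.693)²
n ≈ 387.81
Round up to the next whole number: n = 388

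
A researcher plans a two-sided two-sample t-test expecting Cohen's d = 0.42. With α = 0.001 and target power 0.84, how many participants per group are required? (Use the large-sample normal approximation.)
n = 209 per group

Sample size formula (two-sample t-test, normal approximation):
n = 2 · ((z_{α/2} + z_β) / d)²

z_{α/2} = 3.291 (for α = 0.001, two-sided)
z_β = 0.994 (for power = 0.84)
d = 0.42

n = 2 · ((3.291 + 0.994) / 0.42)²
n = 2 · (10.202)²
n ≈ 208.16
Round up to the next whole number: n = 209 per group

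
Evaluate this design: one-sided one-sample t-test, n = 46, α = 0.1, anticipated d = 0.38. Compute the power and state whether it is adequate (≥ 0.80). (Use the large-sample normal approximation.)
Power ≈ 0.90; the study is adequately powered (power ≥ 0.80)

Power calculation (one-sample t-test, normal approximation):
z_β = d · √n - z_α
z_β = 0.38 · √46 - 1.282
z_β = 0.38 · 6.782 - 1.282
z_β = 1.296

Power = Φ(z_β) = Φ(1.296) ≈ 0.902

Effect size d = 0.38 is small by Cohen's convention (0.2/0.5/0.8).

Threshold: power ≥ 0.80 is conventionally adequate.
Power ≈ 0.90 → the study is adequately powered (power ≥ 0.80).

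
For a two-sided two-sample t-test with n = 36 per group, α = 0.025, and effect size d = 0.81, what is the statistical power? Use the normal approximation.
Power ≈ 0.88

Power calculation (two-sample t-test, normal approximation):
z_β = d · √(n/2) - z_{α/2}
z_β = 0.81 · √(36/2) - 2.241
z_β = 0.81 · 4.243 - 2.241
z_β = 1.195

Power = Φ(z_β) = Φ(1.195) ≈ 0.884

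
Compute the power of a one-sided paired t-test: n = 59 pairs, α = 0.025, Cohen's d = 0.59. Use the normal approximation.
Power ≈ 0.99

Power calculation (paired t-test, normal approximation):
z_β = d · √n - z_α
z_β = 0.59 · √59 - 1.960
z_β = 0.59 · 7.681 - 1.960
z_β = 2.572

Power = Φ(z_β) = Φ(2.572) ≈ 0.995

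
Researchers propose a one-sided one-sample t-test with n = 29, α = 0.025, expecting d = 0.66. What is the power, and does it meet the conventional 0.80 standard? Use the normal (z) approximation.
Power ≈ 0.94; the study is adequately powered (power ≥ 0.80)

Power calculation (one-sample t-test, normal approximation):
z_β = d · √n - z_α
z_β = 0.66 · √29 - 1.960
z_β = 0.66 · 5.385 - 1.960
z_β = 1.594

Power = Φ(z_β) = Φ(1.594) ≈ 0.945

Effect size d = 0.66 is medium by Cohen's convention (0.2/0.5/0.8).

Threshold: power ≥ 0.80 is conventionally adequate.
Power ≈ 0.94 → the study is adequately powered (power ≥ 0.80).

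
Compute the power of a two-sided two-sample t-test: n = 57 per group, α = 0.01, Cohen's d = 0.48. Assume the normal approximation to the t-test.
Power ≈ 0.49

Power calculation (two-sample t-test, normal approximation):
z_β = d · √(n/2) - z_{α/2}
z_β = 0.48 · √(57/2) - 2.576
z_β = 0.48 · 5.339 - 2.576
z_β = -0.013

Power = Φ(z_β) = Φ(-0.013) ≈ 0.495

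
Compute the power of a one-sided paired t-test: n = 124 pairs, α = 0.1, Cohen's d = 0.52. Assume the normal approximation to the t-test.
Power ≈ 1.00

Power calculation (paired t-test, normal approximation):
z_β = d · √n - z_α
z_β = 0.52 · √124 - 1.282
z_β = 0.52 · 11.136 - 1.282
z_β = 4.509

Power = Φ(z_β) = Φ(4.509) ≈ 1.000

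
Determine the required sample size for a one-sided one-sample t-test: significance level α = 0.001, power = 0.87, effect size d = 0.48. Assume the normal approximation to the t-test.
n = 78

Sample size formula (one-sample t-test, normal approximation):
n = ((z_α + z_β) / d)²

z_α = 3.090 (for α = 0.001, one-sided)
z_β = 1.126 (for power = 0.87)
d = 0.48

n = ((3.090 + 1.126) / 0.48)²
n = (8.783)²
n ≈ 77.14
Round up to the next whole number: n = 78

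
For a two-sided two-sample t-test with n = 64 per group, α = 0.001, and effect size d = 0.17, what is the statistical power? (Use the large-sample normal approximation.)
Power ≈ 0.01

Power calculation (two-sample t-test, normal approximation):
z_β = d · √(n/2) - z_{α/2}
z_β = 0.17 · √(64/2) - 3.291
z_β = 0.17 · 5.657 - 3.291
z_β = -2.329

Power = Φ(z_β) = Φ(-2.329) ≈ 0.010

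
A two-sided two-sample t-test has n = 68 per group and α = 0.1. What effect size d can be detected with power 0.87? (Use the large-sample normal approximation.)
d ≈ 0.48

Minimum detectable effect (two-sample t-test, normal approximation):
d = (z_{α/2} + z_β) / √(n/2)
d = (1.645 + 1.126) / √(68/2)
d = 2.771 / 5.831
d ≈ 0.48

By Cohen's convention (0.2 small / 0.5 medium / 0.8 large): small effect.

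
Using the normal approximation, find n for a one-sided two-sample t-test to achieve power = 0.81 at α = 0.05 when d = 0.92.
n = 16 per group

Sample size formula (two-sample t-test, normal approximation):
n = 2 · ((z_α + z_β) / d)²

z_α = 1.645 (for α = 0.05, one-sided)
z_β = 0.878 (for power = 0.81)
d = 0.92

n = 2 · ((1.645 + 0.878) / 0.92)²
n = 2 · (2.742)²
n ≈ 15.04
Round up to the next whole number: n = 16 per group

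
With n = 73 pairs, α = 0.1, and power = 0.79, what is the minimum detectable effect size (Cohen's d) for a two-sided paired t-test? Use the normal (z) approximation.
d ≈ 0.29

Minimum detectable effect (paired t-test, normal approximation):
d = (z_{α/2} + z_β) / √n
d = (1.645 + 0.806) / √73
d = 2.451 / 8.544
d ≈ 0.29

By Cohen's convention (0.2 small / 0.5 medium / 0.8 large): small effect.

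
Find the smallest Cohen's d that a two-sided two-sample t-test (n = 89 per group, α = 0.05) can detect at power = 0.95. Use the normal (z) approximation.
d ≈ 0.54

Minimum detectable effect (two-sample t-test, normal approximation):
d = (z_{α/2} + z_β) / √(n/2)
d = (1.960 + 1.645) / √(89/2)
d = 3.605 / 6.671
d ≈ 0.54

By Cohen's convention (0.2 small / 0.5 medium / 0.8 large): medium effect.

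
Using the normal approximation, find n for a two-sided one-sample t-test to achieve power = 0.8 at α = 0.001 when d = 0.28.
n = 218

Sample size formula (one-sample t-test, normal approximation):
n = ((z_{α/2} + z_β) / d)²

z_{α/2} = 3.291 (for α = 0.001, two-sided)
z_β = 0.842 (for power = 0.8)
d = 0.28

n = ((3.291 + 0.842) / 0.28)²
n = (14.761)²
n ≈ 217.89
Round up to the next whole number: n = 218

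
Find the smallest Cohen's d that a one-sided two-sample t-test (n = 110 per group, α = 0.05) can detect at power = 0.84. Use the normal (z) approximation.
d ≈ 0.36

Minimum detectable effect (two-sample t-test, normal approximation):
d = (z_α + z_β) / √(n/2)
d = (1.645 + 0.994) / √(110/2)
d = 2.639 / 7.416
d ≈ 0.36

By Cohen's convention (0.2 small / 0.5 medium / 0.8 large): small effect.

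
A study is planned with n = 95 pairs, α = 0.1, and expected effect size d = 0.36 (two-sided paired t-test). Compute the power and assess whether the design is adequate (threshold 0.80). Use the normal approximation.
Power ≈ 0.97; the study is adequately powered (power ≥ 0.80)

Power calculation (paired t-test, normal approximation):
z_β = d · √n - z_{α/2}
z_β = 0.36 · √95 - 1.645
z_β = 0.36 · 9.747 - 1.645
z_β = 1.864

Power = Φ(z_β) = Φ(1.864) ≈ 0.969

Effect size d = 0.36 is small by Cohen's convention (0.2/0.5/0.8).

Threshold: power ≥ 0.80 is conventionally adequate.
Power ≈ 0.97 → the study is adequately powered (power ≥ 0.80).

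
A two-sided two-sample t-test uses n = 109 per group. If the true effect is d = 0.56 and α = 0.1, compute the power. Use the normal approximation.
Power ≈ 0.99

Power calculation (two-sample t-test, normal approximation):
z_β = d · √(n/2) - z_{α/2}
z_β = 0.56 · √(109/2) - 1.645
z_β = 0.56 · 7.382 - 1.645
z_β = 2.489

Power = Φ(z_β) = Φ(2.489) ≈ 0.994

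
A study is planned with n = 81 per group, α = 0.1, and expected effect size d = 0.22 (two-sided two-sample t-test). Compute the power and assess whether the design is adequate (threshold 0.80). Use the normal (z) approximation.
Power ≈ 0.40; the study is underpowered (power < 0.80)

Power calculation (two-sample t-test, normal approximation):
z_β = d · √(n/2) - z_{α/2}
z_β = 0.22 · √(81/2) - 1.645
z_β = 0.22 · 6.364 - 1.645
z_β = -0.245

Power = Φ(z_β) = Φ(-0.245) ≈ 0.403

Effect size d = 0.22 is small by Cohen's convention (0.2/0.5/0.8).

Threshold: power ≥ 0.80 is conventionally adequate.
Power ≈ 0.40 → the study is underpowered (power < 0.80).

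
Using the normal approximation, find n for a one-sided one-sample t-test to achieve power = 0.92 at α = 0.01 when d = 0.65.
n = 33

Sample size formula (one-sample t-test, normal approximation):
n = ((z_α + z_β) / d)²

z_α = 2.326 (for α = 0.01, one-sided)
z_β = 1.405 (for power = 0.92)
d = 0.65

n = ((2.326 + 1.405) / 0.65)²
n = (5.740)²
n ≈ 32.95
Round up to the next whole number: n = 33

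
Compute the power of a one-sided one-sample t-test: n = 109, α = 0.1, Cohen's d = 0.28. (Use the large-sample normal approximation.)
Power ≈ 0.95

Power calculation (one-sample t-test, normal approximation):
z_β = d · √n - z_α
z_β = 0.28 · √109 - 1.282
z_β = 0.28 · 10.440 - 1.282
z_β = 1.642

Power = Φ(z_β) = Φ(1.642) ≈ 0.950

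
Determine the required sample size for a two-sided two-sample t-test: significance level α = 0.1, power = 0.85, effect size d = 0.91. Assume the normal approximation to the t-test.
n = 18 per group

Sample size formula (two-sample t-test, normal approximation):
n = 2 · ((z_{α/2} + z_β) / d)²

z_{α/2} = 1.645 (for α = 0.1, two-sided)
z_β = 1.036 (for power = 0.85)
d = 0.91

n = 2 · ((1.645 + 1.036) / 0.91)²
n = 2 · (2.946)²
n ≈ 17.36
Round up to the next whole number: n = 18 per group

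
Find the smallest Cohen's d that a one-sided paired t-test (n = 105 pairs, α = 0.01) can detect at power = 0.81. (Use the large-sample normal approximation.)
d ≈ 0.31

Minimum detectable effect (paired t-test, normal approximation):
d = (z_α + z_β) / √n
d = (2.326 + 0.878) / √105
d = 3.204 / 10.247
d ≈ 0.31

By Cohen's convention (0.2 small / 0.5 medium / 0.8 large): small effect.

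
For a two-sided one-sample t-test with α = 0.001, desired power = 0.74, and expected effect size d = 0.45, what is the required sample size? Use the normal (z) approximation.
n = 77

Sample size formula (one-sample t-test, normal approximation):
n = ((z_{α/2} + z_β) / d)²

z_{α/2} = 3.291 (for α = 0.001, two-sided)
z_β = 0.643 (for power = 0.74)
d = 0.45

n = ((3.291 + 0.643) / 0.45)²
n = (8.742)²
n ≈ 76.42
Round up to the next whole number: n = 77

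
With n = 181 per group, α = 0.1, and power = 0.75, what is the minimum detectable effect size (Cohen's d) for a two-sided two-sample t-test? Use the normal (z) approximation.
d ≈ 0.24

Minimum detectable effect (two-sample t-test, normal approximation):
d = (z_{α/2} + z_β) / √(n/2)
d = (1.645 + 0.674) / √(181/2)
d = 2.319 / 9.513
d ≈ 0.24

By Cohen's convention (0.2 small / 0.5 medium / 0.8 large): small effect.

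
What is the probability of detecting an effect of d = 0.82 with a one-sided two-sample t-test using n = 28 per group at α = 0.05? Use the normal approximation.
Power ≈ 0.92

Power calculation (two-sample t-test, normal approximation):
z_β = d · √(n/2) - z_α
z_β = 0.82 · √(28/2) - 1.645
z_β = 0.82 · 3.742 - 1.645
z_β = 1.423

Power = Φ(z_β) = Φ(1.423) ≈ 0.923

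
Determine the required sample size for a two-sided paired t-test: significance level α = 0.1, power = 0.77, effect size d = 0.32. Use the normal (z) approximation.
n = 56 pairs

Sample size formula (paired t-test, normal approximation):
n = ((z_{α/2} + z_β) / d)²

z_{α/2} = 1.645 (for α = 0.1, two-sided)
z_β = 0.739 (for power = 0.77)
d = 0.32

n = ((1.645 + 0.739) / 0.32)²
n = (7.450)²
n ≈ 55.50
Round up to the next whole number: n = 56 pairs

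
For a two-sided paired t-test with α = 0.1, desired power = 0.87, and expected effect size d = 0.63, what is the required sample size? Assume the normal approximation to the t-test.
n = 20 pairs

Sample size formula (paired t-test, normal approximation):
n = ((z_{α/2} + z_β) / d)²

z_{α/2} = 1.645 (for α = 0.1, two-sided)
z_β = 1.126 (for power = 0.87)
d = 0.63

n = ((1.645 + 1.126) / 0.63)²
n = (4.398)²
n ≈ 19.34
Round up to the next whole number: n = 20 pairs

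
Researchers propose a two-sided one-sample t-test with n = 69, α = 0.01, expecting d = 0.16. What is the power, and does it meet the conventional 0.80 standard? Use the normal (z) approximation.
Power ≈ 0.11; the study is underpowered (power < 0.80)

Power calculation (one-sample t-test, normal approximation):
z_β = d · √n - z_{α/2}
z_β = 0.16 · √69 - 2.576
z_β = 0.16 · 8.307 - 2.576
z_β = -1.247

Power = Φ(z_β) = Φ(-1.247) ≈ 0.106

Effect size d = 0.16 is very small by Cohen's convention (0.2/0.5/0.8).

Threshold: power ≥ 0.80 is conventionally adequate.
Power ≈ 0.11 → the study is underpowered (power < 0.80).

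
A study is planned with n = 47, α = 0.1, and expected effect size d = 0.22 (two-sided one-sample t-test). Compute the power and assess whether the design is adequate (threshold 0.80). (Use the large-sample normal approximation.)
Power ≈ 0.45; the study is underpowered (power < 0.80)

Power calculation (one-sample t-test, normal approximation):
z_β = d · √n - z_{α/2}
z_β = 0.22 · √47 - 1.645
z_β = 0.22 · 6.856 - 1.645
z_β = -0.137

Power = Φ(z_β) = Φ(-0.137) ≈ 0.446

Effect size d = 0.22 is small by Cohen's convention (0.2/0.5/0.8).

Threshold: power ≥ 0.80 is conventionally adequate.
Power ≈ 0.45 → the study is underpowered (power < 0.80).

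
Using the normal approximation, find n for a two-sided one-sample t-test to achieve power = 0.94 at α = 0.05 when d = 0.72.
n = 24

Sample size formula (one-sample t-test, normal approximation):
n = ((z_{α/2} + z_β) / d)²

z_{α/2} = 1.960 (for α = 0.05, two-sided)
z_β = 1.555 (for power = 0.94)
d = 0.72

n = ((1.960 + 1.555) / 0.72)²
n = (4.882)²
n ≈ 23.83
Round up to the next whole number: n = 24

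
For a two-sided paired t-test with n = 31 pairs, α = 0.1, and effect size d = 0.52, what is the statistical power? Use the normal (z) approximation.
Power ≈ 0.89

Power calculation (paired t-test, normal approximation):
z_β = d · √n - z_{α/2}
z_β = 0.52 · √31 - 1.645
z_β = 0.52 · 5.568 - 1.645
z_β = 1.250

Power = Φ(z_β) = Φ(1.250) ≈ 0.894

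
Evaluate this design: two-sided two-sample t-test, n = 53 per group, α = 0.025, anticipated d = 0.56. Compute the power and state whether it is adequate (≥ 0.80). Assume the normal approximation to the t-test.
Power ≈ 0.74; the study is underpowered (power < 0.80)

Power calculation (two-sample t-test, normal approximation):
z_β = d · √(n/2) - z_{α/2}
z_β = 0.56 · √(53/2) - 2.241
z_β = 0.56 · 5.148 - 2.241
z_β = 0.641

Power = Φ(z_β) = Φ(0.641) ≈ 0.739

Effect size d = 0.56 is medium by Cohen's convention (0.2/0.5/0.8).

Threshold: power ≥ 0.80 is conventionally adequate.
Power ≈ 0.74 → the study is underpowered (power < 0.80).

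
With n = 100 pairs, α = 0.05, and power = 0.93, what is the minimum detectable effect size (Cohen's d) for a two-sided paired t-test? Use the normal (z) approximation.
d ≈ 0.34

Minimum detectable effect (paired t-test, normal approximation):
d = (z_{α/2} + z_β) / √n
d = (1.960 + 1.476) / √100
d = 3.436 / 10.000
d ≈ 0.34

By Cohen's convention (0.2 small / 0.5 medium / 0.8 large): small effect.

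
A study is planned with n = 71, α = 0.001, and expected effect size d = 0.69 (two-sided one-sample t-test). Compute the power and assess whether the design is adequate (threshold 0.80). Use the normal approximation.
Power ≈ 0.99; the study is adequately powered (power ≥ 0.80)

Power calculation (one-sample t-test, normal approximation):
z_β = d · √n - z_{α/2}
z_β = 0.69 · √71 - 3.291
z_β = 0.69 · 8.426 - 3.291
z_β = 2.524

Power = Φ(z_β) = Φ(2.524) ≈ 0.994

Effect size d = 0.69 is medium by Cohen's convention (0.2/0.5/0.8).

Threshold: power ≥ 0.80 is conventionally adequate.
Power ≈ 0.99 → the study is adequately powered (power ≥ 0.80).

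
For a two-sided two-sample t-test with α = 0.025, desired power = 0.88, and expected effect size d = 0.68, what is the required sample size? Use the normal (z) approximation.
n = 51 per group

Sample size formula (two-sample t-test, normal approximation):
n = 2 · ((z_{α/2} + z_β) / d)²

z_{α/2} = 2.241 (for α = 0.025, two-sided)
z_β = 1.175 (for power = 0.88)
d = 0.68

n = 2 · ((2.241 + 1.175) / 0.68)²
n = 2 · (5.024)²
n ≈ 50.48
Round up to the next whole number: n = 51 per group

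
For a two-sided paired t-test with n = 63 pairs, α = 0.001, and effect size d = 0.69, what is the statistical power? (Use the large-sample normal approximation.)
Power ≈ 0.99

Power calculation (paired t-test, normal approximation):
z_β = d · √n - z_{α/2}
z_β = 0.69 · √63 - 3.291
z_β = 0.69 · 7.937 - 3.291
z_β = 2.186

Power = Φ(z_β) = Φ(2.186) ≈ 0.986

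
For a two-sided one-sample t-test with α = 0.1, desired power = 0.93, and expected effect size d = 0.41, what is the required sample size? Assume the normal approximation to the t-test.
n = 58

Sample size formula (one-sample t-test, normal approximation):
n = ((z_{α/2} + z_β) / d)²

z_{α/2} = 1.645 (for α = 0.1, two-sided)
z_β = 1.476 (for power = 0.93)
d = 0.41

n = ((1.645 + 1.476) / 0.41)²
n = (7.612)²
n ≈ 57.94
Round up to the next whole number: n = 58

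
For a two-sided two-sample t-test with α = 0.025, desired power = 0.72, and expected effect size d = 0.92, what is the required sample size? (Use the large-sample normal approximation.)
n = 19 per group

Sample size formula (two-sample t-test, normal approximation):
n = 2 · ((z_{α/2} + z_β) / d)²

z_{α/2} = 2.241 (for α = 0.025, two-sided)
z_β = 0.583 (for power = 0.72)
d = 0.92

n = 2 · ((2.241 + 0.583) / 0.92)²
n = 2 · (3.070)²
n ≈ 18.85
Round up to the next whole number: n = 19 per group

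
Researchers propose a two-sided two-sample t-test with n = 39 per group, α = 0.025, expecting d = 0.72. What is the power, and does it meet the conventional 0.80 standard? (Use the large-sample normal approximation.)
Power ≈ 0.83; the study is adequately powered (power ≥ 0.80)

Power calculation (two-sample t-test, normal approximation):
z_β = d · √(n/2) - z_{α/2}
z_β = 0.72 · √(39/2) - 2.241
z_β = 0.72 · 4.416 - 2.241
z_β = 0.938

Power = Φ(z_β) = Φ(0.938) ≈ 0.826

Effect size d = 0.72 is medium by Cohen's convention (0.2/0.5/0.8).

Threshold: power ≥ 0.80 is conventionally adequate.
Power ≈ 0.83 → the study is adequately powered (power ≥ 0.80).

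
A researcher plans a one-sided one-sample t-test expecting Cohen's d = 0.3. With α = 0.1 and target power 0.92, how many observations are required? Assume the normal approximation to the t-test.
n = 81

Sample size formula (one-sample t-test, normal approximation):
n = ((z_α + z_β) / d)²

z_α = 1.282 (for α = 0.1, one-sided)
z_β = 1.405 (for power = 0.92)
d = 0.3

n = ((1.282 + 1.405) / 0.3)²
n = (8.957)²
n ≈ 80.23
Round up to the next whole number: n = 81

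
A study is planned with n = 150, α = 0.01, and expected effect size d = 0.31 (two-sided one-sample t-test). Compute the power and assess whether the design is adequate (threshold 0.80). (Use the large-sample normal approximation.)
Power ≈ 0.89; the study is adequately powered (power ≥ 0.80)

Power calculation (one-sample t-test, normal approximation):
z_β = d · √n - z_{α/2}
z_β = 0.31 · √150 - 2.576
z_β = 0.31 · 12.247 - 2.576
z_β = 1.221

Power = Φ(z_β) = Φ(1.221) ≈ 0.889

Effect size d = 0.31 is small by Cohen's convention (0.2/0.5/0.8).

Threshold: power ≥ 0.80 is conventionally adequate.
Power ≈ 0.89 → the study is adequately powered (power ≥ 0.80).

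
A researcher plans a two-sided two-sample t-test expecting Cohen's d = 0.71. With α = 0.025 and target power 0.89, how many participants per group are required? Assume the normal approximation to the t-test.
n = 48 per group

Sample size formula (two-sample t-test, normal approximation):
n = 2 · ((z_{α/2} + z_β) / d)²

z_{α/2} = 2.241 (for α = 0.025, two-sided)
z_β = 1.227 (for power = 0.89)
d = 0.71

n = 2 · ((2.241 + 1.227) / 0.71)²
n = 2 · (4.885)²
n ≈ 47.73
Round up to the next whole number: n = 48 per group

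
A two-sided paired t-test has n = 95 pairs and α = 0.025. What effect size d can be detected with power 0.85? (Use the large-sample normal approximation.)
d ≈ 0.34

Minimum detectable effect (paired t-test, normal approximation):
d = (z_{α/2} + z_β) / √n
d = (2.241 + 1.036) / √95
d = 3.278 / 9.747
d ≈ 0.34

By Cohen's convention (0.2 small / 0.5 medium / 0.8 large): small effect.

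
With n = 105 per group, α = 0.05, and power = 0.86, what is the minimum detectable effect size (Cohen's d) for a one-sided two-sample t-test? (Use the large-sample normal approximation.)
d ≈ 0.38

Minimum detectable effect (two-sample t-test, normal approximation):
d = (z_α + z_β) / √(n/2)
d = (1.645 + 1.080) / √(105/2)
d = 2.725 / 7.246
d ≈ 0.38

By Cohen's convention (0.2 small / 0.5 medium / 0.8 large): small effect.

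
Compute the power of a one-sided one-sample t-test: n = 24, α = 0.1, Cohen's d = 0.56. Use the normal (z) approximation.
Power ≈ 0.93

Power calculation (one-sample t-test, normal approximation):
z_β = d · √n - z_α
z_β = 0.56 · √24 - 1.282
z_β = 0.56 · 4.899 - 1.282
z_β = 1.462

Power = Φ(z_β) = Φ(1.462) ≈ 0.928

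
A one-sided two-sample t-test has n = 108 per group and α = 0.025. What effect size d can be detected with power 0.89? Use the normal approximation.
d ≈ 0.43

Minimum detectable effect (two-sample t-test, normal approximation):
d = (z_α + z_β) / √(n/2)
d = (1.960 + 1.227) / √(108/2)
d = 3.186 / 7.348
d ≈ 0.43

By Cohen's convention (0.2 small / 0.5 medium / 0.8 large): small effect.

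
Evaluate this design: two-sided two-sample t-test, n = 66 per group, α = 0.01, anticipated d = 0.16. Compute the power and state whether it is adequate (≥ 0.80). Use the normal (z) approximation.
Power ≈ 0.05; the study is underpowered (power < 0.80)

Power calculation (two-sample t-test, normal approximation):
z_β = d · √(n/2) - z_{α/2}
z_β = 0.16 · √(66/2) - 2.576
z_β = 0.16 · 5.745 - 2.576
z_β = -1.657

Power = Φ(z_β) = Φ(-1.657) ≈ 0.049

Effect size d = 0.16 is very small by Cohen's convention (0.2/0.5/0.8).

Threshold: power ≥ 0.80 is conventionally adequate.
Power ≈ 0.05 → the study is underpowered (power < 0.80).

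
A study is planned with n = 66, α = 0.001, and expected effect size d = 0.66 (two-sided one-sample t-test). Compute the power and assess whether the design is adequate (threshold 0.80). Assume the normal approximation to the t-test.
Power ≈ 0.98; the study is adequately powered (power ≥ 0.80)

Power calculation (one-sample t-test, normal approximation):
z_β = d · √n - z_{α/2}
z_β = 0.66 · √66 - 3.291
z_β = 0.66 · 8.124 - 3.291
z_β = 2.071

Power = Φ(z_β) = Φ(2.071) ≈ 0.981

Effect size d = 0.66 is medium by Cohen's convention (0.2/0.5/0.8).

Threshold: power ≥ 0.80 is conventionally adequate.
Power ≈ 0.98 → the study is adequately powered (power ≥ 0.80).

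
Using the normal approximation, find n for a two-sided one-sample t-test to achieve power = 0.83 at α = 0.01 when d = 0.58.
n = 38

Sample size formula (one-sample t-test, normal approximation):
n = ((z_{α/2} + z_β) / d)²

z_{α/2} = 2.576 (for α = 0.01, two-sided)
z_β = 0.954 (for power = 0.83)
d = 0.58

n = ((2.576 + 0.954) / 0.58)²
n = (6.086)²
n ≈ 37.04
Round up to the next whole number: n = 38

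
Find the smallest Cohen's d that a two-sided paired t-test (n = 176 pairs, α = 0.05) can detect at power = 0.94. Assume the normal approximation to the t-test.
d ≈ 0.26

Minimum detectable effect (paired t-test, normal approximation):
d = (z_{α/2} + z_β) / √n
d = (1.960 + 1.555) / √176
d = 3.515 / 13.266
d ≈ 0.26

By Cohen's convention (0.2 small / 0.5 medium / 0.8 large): small effect.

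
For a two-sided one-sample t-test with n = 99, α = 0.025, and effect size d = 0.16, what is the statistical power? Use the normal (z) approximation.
Power ≈ 0.26

Power calculation (one-sample t-test, normal approximation):
z_β = d · √n - z_{α/2}
z_β = 0.16 · √99 - 2.241
z_β = 0.16 · 9.950 - 2.241
z_β = -0.649

Power = Φ(z_β) = Φ(-0.649) ≈ 0.258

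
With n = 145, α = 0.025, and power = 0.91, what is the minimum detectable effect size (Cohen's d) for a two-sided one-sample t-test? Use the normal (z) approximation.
d ≈ 0.30

Minimum detectable effect (one-sample t-test, normal approximation):
d = (z_{α/2} + z_β) / √n
d = (2.241 + 1.341) / √145
d = 3.582 / 12.042
d ≈ 0.30

By Cohen's convention (0.2 small / 0.5 medium / 0.8 large): small effect.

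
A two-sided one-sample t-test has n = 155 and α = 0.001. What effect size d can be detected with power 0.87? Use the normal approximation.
d ≈ 0.35

Minimum detectable effect (one-sample t-test, normal approximation):
d = (z_{α/2} + z_β) / √n
d = (3.291 + 1.126) / √155
d = 4.417 / 12.450
d ≈ 0.35

By Cohen's convention (0.2 small / 0.5 medium / 0.8 large): small effect.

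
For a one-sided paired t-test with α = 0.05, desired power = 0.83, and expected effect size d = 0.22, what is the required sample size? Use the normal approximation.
n = 140 pairs

Sample size formula (paired t-test, normal approximation):
n = ((z_α + z_β) / d)²

z_α = 1.645 (for α = 0.05, one-sided)
z_β = 0.954 (for power = 0.83)
d = 0.22

n = ((1.645 + 0.954) / 0.22)²
n = (11.814)²
n ≈ 139.57
Round up to the next whole number: n = 140 pairs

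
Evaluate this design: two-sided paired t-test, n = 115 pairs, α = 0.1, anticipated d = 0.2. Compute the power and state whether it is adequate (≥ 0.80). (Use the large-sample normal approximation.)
Power ≈ 0.69; the study is underpowered (power < 0.80)

Power calculation (paired t-test, normal approximation):
z_β = d · √n - z_{α/2}
z_β = 0.2 · √115 - 1.645
z_β = 0.2 · 10.724 - 1.645
z_β = 0.500

Power = Φ(z_β) = Φ(0.500) ≈ 0.691

Effect size d = 0.2 is small by Cohen's convention (0.2/0.5/0.8).

Threshold: power ≥ 0.80 is conventionally adequate.
Power ≈ 0.69 → the study is underpowered (power < 0.80).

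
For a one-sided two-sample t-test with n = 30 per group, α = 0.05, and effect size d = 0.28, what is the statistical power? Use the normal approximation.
Power ≈ 0.29

Power calculation (two-sample t-test, normal approximation):
z_β = d · √(n/2) - z_α
z_β = 0.28 · √(30/2) - 1.645
z_β = 0.28 · 3.873 - 1.645
z_β = -0.560

Power = Φ(z_β) = Φ(-0.560) ≈ 0.288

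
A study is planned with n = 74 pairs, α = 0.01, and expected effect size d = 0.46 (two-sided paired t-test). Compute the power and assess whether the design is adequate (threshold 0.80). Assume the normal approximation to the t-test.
Power ≈ 0.92; the study is adequately powered (power ≥ 0.80)

Power calculation (paired t-test, normal approximation):
z_β = d · √n - z_{α/2}
z_β = 0.46 · √74 - 2.576
z_β = 0.46 · 8.602 - 2.576
z_β = 1.381

Power = Φ(z_β) = Φ(1.381) ≈ 0.916

Effect size d = 0.46 is small by Cohen's convention (0.2/0.5/0.8).

Threshold: power ≥ 0.80 is conventionally adequate.
Power ≈ 0.92 → the study is adequately powered (power ≥ 0.80).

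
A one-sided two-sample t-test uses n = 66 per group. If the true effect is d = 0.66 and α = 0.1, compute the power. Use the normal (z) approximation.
Power ≈ 0.99

Power calculation (two-sample t-test, normal approximation):
z_β = d · √(n/2) - z_α
z_β = 0.66 · √(66/2) - 1.282
z_β = 0.66 · 5.745 - 1.282
z_β = 2.510

Power = Φ(z_β) = Φ(2.510) ≈ 0.994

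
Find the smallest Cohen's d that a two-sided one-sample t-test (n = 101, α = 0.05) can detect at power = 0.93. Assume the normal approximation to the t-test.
d ≈ 0.34

Minimum detectable effect (one-sample t-test, normal approximation):
d = (z_{α/2} + z_β) / √n
d = (1.960 + 1.476) / √101
d = 3.436 / 10.050
d ≈ 0.34

By Cohen's convention (0.2 small / 0.5 medium / 0.8 large): small effect.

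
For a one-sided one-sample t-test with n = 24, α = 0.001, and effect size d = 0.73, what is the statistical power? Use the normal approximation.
Power ≈ 0.69

Power calculation (one-sample t-test, normal approximation):
z_β = d · √n - z_α
z_β = 0.73 · √24 - 3.090
z_β = 0.73 · 4.899 - 3.090
z_β = 0.486

Power = Φ(z_β) = Φ(0.486) ≈ 0.687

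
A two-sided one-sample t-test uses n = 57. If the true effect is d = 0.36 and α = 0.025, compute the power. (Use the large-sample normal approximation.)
Power ≈ 0.68

Power calculation (one-sample t-test, normal approximation):
z_β = d · √n - z_{α/2}
z_β = 0.36 · √57 - 2.241
z_β = 0.36 · 7.550 - 2.241
z_β = 0.477

Power = Φ(z_β) = Φ(0.477) ≈ 0.683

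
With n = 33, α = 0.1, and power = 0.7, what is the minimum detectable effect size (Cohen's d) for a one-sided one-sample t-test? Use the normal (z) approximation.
d ≈ 0.31

Minimum detectable effect (one-sample t-test, normal approximation):
d = (z_α + z_β) / √n
d = (1.282 + 0.524) / √33
d = 1.806 / 5.745
d ≈ 0.31

By Cohen's convention (0.2 small / 0.5 medium / 0.8 large): small effect.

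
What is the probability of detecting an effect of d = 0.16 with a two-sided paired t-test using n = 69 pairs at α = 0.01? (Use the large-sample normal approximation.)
Power ≈ 0.11

Power calculation (paired t-test, normal approximation):
z_β = d · √n - z_{α/2}
z_β = 0.16 · √69 - 2.576
z_β = 0.16 · 8.307 - 2.576
z_β = -1.247

Power = Φ(z_β) = Φ(-1.247) ≈ 0.106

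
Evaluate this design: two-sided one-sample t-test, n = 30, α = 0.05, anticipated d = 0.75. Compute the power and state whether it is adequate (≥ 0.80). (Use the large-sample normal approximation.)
Power ≈ 0.98; the study is adequately powered (power ≥ 0.80)

Power calculation (one-sample t-test, normal approximation):
z_β = d · √n - z_{α/2}
z_β = 0.75 · √30 - 1.960
z_β = 0.75 · 5.477 - 1.960
z_β = 2.148

Power = Φ(z_β) = Φ(2.148) ≈ 0.984

Effect size d = 0.75 is medium by Cohen's convention (0.2/0.5/0.8).

Threshold: power ≥ 0.80 is conventionally adequate.
Power ≈ 0.98 → the study is adequately powered (power ≥ 0.80).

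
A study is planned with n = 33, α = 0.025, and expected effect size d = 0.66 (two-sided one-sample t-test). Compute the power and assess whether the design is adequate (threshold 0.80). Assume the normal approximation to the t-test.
Power ≈ 0.94; the study is adequately powered (power ≥ 0.80)

Power calculation (one-sample t-test, normal approximation):
z_β = d · √n - z_{α/2}
z_β = 0.66 · √33 - 2.241
z_β = 0.66 · 5.745 - 2.241
z_β = 1.550

Power = Φ(z_β) = Φ(1.550) ≈ 0.939

Effect size d = 0.66 is medium by Cohen's convention (0.2/0.5/0.8).

Threshold: power ≥ 0.80 is conventionally adequate.
Power ≈ 0.94 → the study is adequately powered (power ≥ 0.80).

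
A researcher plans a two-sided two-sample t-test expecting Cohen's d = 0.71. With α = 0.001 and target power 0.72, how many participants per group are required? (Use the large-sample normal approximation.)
n = 60 per group

Sample size formula (two-sample t-test, normal approximation):
n = 2 · ((z_{α/2} + z_β) / d)²

z_{α/2} = 3.291 (for α = 0.001, two-sided)
z_β = 0.583 (for power = 0.72)
d = 0.71

n = 2 · ((3.291 + 0.583) / 0.71)²
n = 2 · (5.456)²
n ≈ 59.54
Round up to the next whole number: n = 60 per group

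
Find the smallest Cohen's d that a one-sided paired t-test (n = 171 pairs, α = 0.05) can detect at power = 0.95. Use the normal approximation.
d ≈ 0.25

Minimum detectable effect (paired t-test, normal approximation):
d = (z_α + z_β) / √n
d = (1.645 + 1.645) / √171
d = 3.290 / 13.077
d ≈ 0.25

By Cohen's convention (0.2 small / 0.5 medium / 0.8 large): small effect.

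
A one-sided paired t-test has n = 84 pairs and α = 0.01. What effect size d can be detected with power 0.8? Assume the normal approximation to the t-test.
d ≈ 0.35

Minimum detectable effect (paired t-test, normal approximation):
d = (z_α + z_β) / √n
d = (2.326 + 0.842) / √84
d = 3.168 / 9.165
d ≈ 0.35

By Cohen's convention (0.2 small / 0.5 medium / 0.8 large): small effect.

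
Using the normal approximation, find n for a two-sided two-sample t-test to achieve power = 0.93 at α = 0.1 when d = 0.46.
n = 93 per group

Sample size formula (two-sample t-test, normal approximation):
n = 2 · ((z_{α/2} + z_β) / d)²

z_{α/2} = 1.645 (for α = 0.1, two-sided)
z_β = 1.476 (for power = 0.93)
d = 0.46

n = 2 · ((1.645 + 1.476) / 0.46)²
n = 2 · (6.785)²
n ≈ 92.07
Round up to the next whole number: n = 93 per group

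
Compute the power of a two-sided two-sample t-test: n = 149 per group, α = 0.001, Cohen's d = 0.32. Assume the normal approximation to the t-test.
Power ≈ 0.30

Power calculation (two-sample t-test, normal approximation):
z_β = d · √(n/2) - z_{α/2}
z_β = 0.32 · √(149/2) - 3.291
z_β = 0.32 · 8.631 - 3.291
z_β = -0.528

Power = Φ(z_β) = Φ(-0.528) ≈ 0.299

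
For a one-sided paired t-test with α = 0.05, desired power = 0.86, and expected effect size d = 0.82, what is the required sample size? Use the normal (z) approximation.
n = 12 pairs

Sample size formula (paired t-test, normal approximation):
n = ((z_α + z_β) / d)²

z_α = 1.645 (for α = 0.05, one-sided)
z_β = 1.080 (for power = 0.86)
d = 0.82

n = ((1.645 + 1.080) / 0.82)²
n = (3.323)²
n ≈ 11.04
Round up to the next whole number: n = 12 pairs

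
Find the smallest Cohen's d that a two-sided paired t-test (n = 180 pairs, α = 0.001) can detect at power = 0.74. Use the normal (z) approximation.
d ≈ 0.29

Minimum detectable effect (paired t-test, normal approximation):
d = (z_{α/2} + z_β) / √n
d = (3.291 + 0.643) / √180
d = 3.934 / 13.416
d ≈ 0.29

By Cohen's convention (0.2 small / 0.5 medium / 0.8 large): small effect.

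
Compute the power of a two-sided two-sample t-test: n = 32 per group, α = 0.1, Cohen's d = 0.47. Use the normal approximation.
Power ≈ 0.59

Power calculation (two-sample t-test, normal approximation):
z_β = d · √(n/2) - z_{α/2}
z_β = 0.47 · √(32/2) - 1.645
z_β = 0.47 · 4.000 - 1.645
z_β = 0.235

Power = Φ(z_β) = Φ(0.235) ≈ 0.593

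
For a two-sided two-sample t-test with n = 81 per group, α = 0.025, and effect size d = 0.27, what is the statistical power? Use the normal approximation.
Power ≈ 0.30

Power calculation (two-sample t-test, normal approximation):
z_β = d · √(n/2) - z_{α/2}
z_β = 0.27 · √(81/2) - 2.241
z_β = 0.27 · 6.364 - 2.241
z_β = -0.523

Power = Φ(z_β) = Φ(-0.523) ≈ 0.300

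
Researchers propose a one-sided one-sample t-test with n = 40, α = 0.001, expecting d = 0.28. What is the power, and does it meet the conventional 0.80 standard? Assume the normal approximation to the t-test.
Power ≈ 0.09; the study is underpowered (power < 0.80)

Power calculation (one-sample t-test, normal approximation):
z_β = d · √n - z_α
z_β = 0.28 · √40 - 3.090
z_β = 0.28 · 6.325 - 3.090
z_β = -1.319

Power = Φ(z_β) = Φ(-1.319) ≈ 0.094

Effect size d = 0.28 is small by Cohen's convention (0.2/0.5/0.8).

Threshold: power ≥ 0.80 is conventionally adequate.
Power ≈ 0.09 → the study is underpowered (power < 0.80).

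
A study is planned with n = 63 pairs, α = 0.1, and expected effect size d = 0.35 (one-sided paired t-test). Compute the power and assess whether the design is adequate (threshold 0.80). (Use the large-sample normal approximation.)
Power ≈ 0.93; the study is adequately powered (power ≥ 0.80)

Power calculation (paired t-test, normal approximation):
z_β = d · √n - z_α
z_β = 0.35 · √63 - 1.282
z_β = 0.35 · 7.937 - 1.282
z_β = 1.496

Power = Φ(z_β) = Φ(1.496) ≈ 0.933

Effect size d = 0.35 is small by Cohen's convention (0.2/0.5/0.8).

Threshold: power ≥ 0.80 is conventionally adequate.
Power ≈ 0.93 → the study is adequately powered (power ≥ 0.80).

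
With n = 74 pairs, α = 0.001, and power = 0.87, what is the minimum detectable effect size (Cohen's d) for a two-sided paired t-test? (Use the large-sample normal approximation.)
d ≈ 0.51

Minimum detectable effect (paired t-test, normal approximation):
d = (z_{α/2} + z_β) / √n
d = (3.291 + 1.126) / √74
d = 4.417 / 8.602
d ≈ 0.51

By Cohen's convention (0.2 small / 0.5 medium / 0.8 large): medium effect.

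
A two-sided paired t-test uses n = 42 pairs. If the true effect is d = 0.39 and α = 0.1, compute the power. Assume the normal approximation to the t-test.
Power ≈ 0.81

Power calculation (paired t-test, normal approximation):
z_β = d · √n - z_{α/2}
z_β = 0.39 · √42 - 1.645
z_β = 0.39 · 6.481 - 1.645
z_β = 0.883

Power = Φ(z_β) = Φ(0.883) ≈ 0.811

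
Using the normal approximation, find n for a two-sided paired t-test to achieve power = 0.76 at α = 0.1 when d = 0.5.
n = 23 pairs

Sample size formula (paired t-test, normal approximation):
n = ((z_{α/2} + z_β) / d)²

z_{α/2} = 1.645 (for α = 0.1, two-sided)
z_β = 0.706 (for power = 0.76)
d = 0.5

n = ((1.645 + 0.706) / 0.5)²
n = (4.702)²
n ≈ 22.11
Round up to the next whole number: n = 23 pairs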